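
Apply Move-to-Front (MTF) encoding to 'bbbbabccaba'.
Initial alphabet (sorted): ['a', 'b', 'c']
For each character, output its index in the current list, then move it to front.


MTF encoding:
'b': index 1 in ['a', 'b', 'c'] -> ['b', 'a', 'c']
'b': index 0 in ['b', 'a', 'c'] -> ['b', 'a', 'c']
'b': index 0 in ['b', 'a', 'c'] -> ['b', 'a', 'c']
'b': index 0 in ['b', 'a', 'c'] -> ['b', 'a', 'c']
'a': index 1 in ['b', 'a', 'c'] -> ['a', 'b', 'c']
'b': index 1 in ['a', 'b', 'c'] -> ['b', 'a', 'c']
'c': index 2 in ['b', 'a', 'c'] -> ['c', 'b', 'a']
'c': index 0 in ['c', 'b', 'a'] -> ['c', 'b', 'a']
'a': index 2 in ['c', 'b', 'a'] -> ['a', 'c', 'b']
'b': index 2 in ['a', 'c', 'b'] -> ['b', 'a', 'c']
'a': index 1 in ['b', 'a', 'c'] -> ['a', 'b', 'c']


Output: [1, 0, 0, 0, 1, 1, 2, 0, 2, 2, 1]


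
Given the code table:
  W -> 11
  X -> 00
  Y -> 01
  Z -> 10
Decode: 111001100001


Decoding:
11 -> W
10 -> Z
01 -> Y
10 -> Z
00 -> X
01 -> Y


Result: WZYZXY


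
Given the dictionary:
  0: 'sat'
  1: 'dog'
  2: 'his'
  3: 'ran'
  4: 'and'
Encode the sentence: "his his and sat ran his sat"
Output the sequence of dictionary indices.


Look up each word in the dictionary:
  'his' -> 2
  'his' -> 2
  'and' -> 4
  'sat' -> 0
  'ran' -> 3
  'his' -> 2
  'sat' -> 0

Encoded: [2, 2, 4, 0, 3, 2, 0]


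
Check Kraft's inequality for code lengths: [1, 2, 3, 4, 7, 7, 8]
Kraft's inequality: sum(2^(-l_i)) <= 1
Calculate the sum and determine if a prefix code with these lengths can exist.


Sum = 2^(-1) + 2^(-2) + 2^(-3) + 2^(-4) + 2^(-7) + 2^(-7) + 2^(-8)
    = 0.5 + 0.25 + 0.125 + 0.0625 + 0.0078125 + 0.0078125 + 0.00390625
    = 245/256 = 0.95703125
Since 0.95703125 <= 1, Kraft's inequality IS satisfied.
A prefix code with these lengths CAN exist.

Kraft sum = 0.95703125. Satisfied.


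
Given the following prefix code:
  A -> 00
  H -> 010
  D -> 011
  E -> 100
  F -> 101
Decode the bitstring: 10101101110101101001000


Decoding step by step:
Bits 101 -> F
Bits 011 -> D
Bits 011 -> D
Bits 101 -> F
Bits 011 -> D
Bits 010 -> H
Bits 010 -> H
Bits 00 -> A


Decoded message: FDDFDHHA


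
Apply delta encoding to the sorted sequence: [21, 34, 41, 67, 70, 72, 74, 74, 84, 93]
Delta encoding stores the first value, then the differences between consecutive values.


First value: 21
Deltas:
  34 - 21 = 13
  41 - 34 = 7
  67 - 41 = 26
  70 - 67 = 3
  72 - 70 = 2
  74 - 72 = 2
  74 - 74 = 0
  84 - 74 = 10
  93 - 84 = 9


Delta encoded: [21, 13, 7, 26, 3, 2, 2, 0, 10, 9]


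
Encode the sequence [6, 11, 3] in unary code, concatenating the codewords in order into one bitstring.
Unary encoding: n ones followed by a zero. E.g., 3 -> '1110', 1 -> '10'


Encode each number as n ones followed by a terminating 0:
  6 -> 1111110 (7 bits)
  11 -> 111111111110 (12 bits)
  3 -> 1110 (4 bits)
Total length = 7 + 12 + 4 = 23 bits.

Unary([6, 11, 3]) = 11111101111111111101110 (23 bits)


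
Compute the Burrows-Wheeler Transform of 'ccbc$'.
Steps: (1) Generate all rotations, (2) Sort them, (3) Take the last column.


Rotations (sorted):
  0: $ccbc -> last char: c
  1: bc$cc -> last char: c
  2: c$ccb -> last char: b
  3: cbc$c -> last char: c
  4: ccbc$ -> last char: $


BWT = ccbc$


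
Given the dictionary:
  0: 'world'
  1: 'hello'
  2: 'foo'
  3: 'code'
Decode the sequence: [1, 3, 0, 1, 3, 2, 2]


Look up each index in the dictionary:
  1 -> 'hello'
  3 -> 'code'
  0 -> 'world'
  1 -> 'hello'
  3 -> 'code'
  2 -> 'foo'
  2 -> 'foo'

Decoded: "hello code world hello code foo foo"


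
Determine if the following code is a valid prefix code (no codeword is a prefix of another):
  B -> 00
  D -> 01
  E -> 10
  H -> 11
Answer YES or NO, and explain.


Checking each pair (does one codeword prefix another?):
  B='00' vs D='01': no prefix
  B='00' vs E='10': no prefix
  B='00' vs H='11': no prefix
  D='01' vs B='00': no prefix
  D='01' vs E='10': no prefix
  D='01' vs H='11': no prefix
  E='10' vs B='00': no prefix
  E='10' vs D='01': no prefix
  E='10' vs H='11': no prefix
  H='11' vs B='00': no prefix
  H='11' vs D='01': no prefix
  H='11' vs E='10': no prefix
No violation found over all pairs.

YES -- this is a valid prefix code. No codeword is a prefix of any other codeword.


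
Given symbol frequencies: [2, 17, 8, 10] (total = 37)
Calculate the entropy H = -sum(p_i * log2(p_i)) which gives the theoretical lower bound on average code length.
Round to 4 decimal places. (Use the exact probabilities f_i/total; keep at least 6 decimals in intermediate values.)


Per-symbol terms -p_i * log2(p_i) with p_i = f_i/37:
  p = 2/37 = 0.054054: log2(p) = -4.209453, -p*log2(p) = 0.227538
  p = 17/37 = 0.459459: log2(p) = -1.121991, -p*log2(p) = 0.515509
  p = 8/37 = 0.216216: log2(p) = -2.209453, -p*log2(p) = 0.477720
  p = 10/37 = 0.270270: log2(p) = -1.887525, -p*log2(p) = 0.510142
H = 0.227538 + 0.515509 + 0.477720 + 0.510142 = 1.730909

H = 1.7309 bits/symbol


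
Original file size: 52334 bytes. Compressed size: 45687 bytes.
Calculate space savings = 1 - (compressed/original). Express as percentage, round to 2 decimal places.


ratio = compressed/original = 45687/52334 = 0.872989
savings = 1 - ratio = 1 - 0.872989 = 0.127011
as a percentage: 0.127011 * 100 = 12.7%

Space savings = 1 - 45687/52334 = 12.7%


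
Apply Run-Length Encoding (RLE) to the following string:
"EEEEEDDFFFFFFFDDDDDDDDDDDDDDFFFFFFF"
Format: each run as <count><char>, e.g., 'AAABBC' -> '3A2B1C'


Scanning runs left to right:
  i=0: run of 'E' x 5 -> '5E'
  i=5: run of 'D' x 2 -> '2D'
  i=7: run of 'F' x 7 -> '7F'
  i=14: run of 'D' x 14 -> '14D'
  i=28: run of 'F' x 7 -> '7F'

RLE = 5E2D7F14D7F


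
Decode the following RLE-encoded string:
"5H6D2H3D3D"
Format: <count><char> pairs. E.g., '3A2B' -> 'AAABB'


Expanding each <count><char> pair:
  5H -> 'HHHHH'
  6D -> 'DDDDDD'
  2H -> 'HH'
  3D -> 'DDD'
  3D -> 'DDD'

Decoded = HHHHHDDDDDDHHDDDDDD


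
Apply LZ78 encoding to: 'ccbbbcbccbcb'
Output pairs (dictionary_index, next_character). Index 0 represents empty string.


LZ78 encoding steps:
Dictionary: {0: ''}
Step 1: w='' (idx 0), next='c' -> output (0, 'c'), add 'c' as idx 1
Step 2: w='c' (idx 1), next='b' -> output (1, 'b'), add 'cb' as idx 2
Step 3: w='' (idx 0), next='b' -> output (0, 'b'), add 'b' as idx 3
Step 4: w='b' (idx 3), next='c' -> output (3, 'c'), add 'bc' as idx 4
Step 5: w='bc' (idx 4), next='c' -> output (4, 'c'), add 'bcc' as idx 5
Step 6: w='bc' (idx 4), next='b' -> output (4, 'b'), add 'bcb' as idx 6


Encoded: [(0, 'c'), (1, 'b'), (0, 'b'), (3, 'c'), (4, 'c'), (4, 'b')]


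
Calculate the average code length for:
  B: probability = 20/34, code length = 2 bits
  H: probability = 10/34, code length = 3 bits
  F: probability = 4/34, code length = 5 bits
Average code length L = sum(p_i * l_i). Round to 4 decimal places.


Weighted contributions p_i * l_i:
  B: (20/34) * 2 = 40/34
  H: (10/34) * 3 = 30/34
  F: (4/34) * 5 = 20/34
Sum = (40 + 30 + 20)/34 = 90/34

L = 90/34 = 2.6471 bits/symbol


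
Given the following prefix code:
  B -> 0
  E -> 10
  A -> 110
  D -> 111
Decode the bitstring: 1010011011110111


Decoding step by step:
Bits 10 -> E
Bits 10 -> E
Bits 0 -> B
Bits 110 -> A
Bits 111 -> D
Bits 10 -> E
Bits 111 -> D


Decoded message: EEBADED


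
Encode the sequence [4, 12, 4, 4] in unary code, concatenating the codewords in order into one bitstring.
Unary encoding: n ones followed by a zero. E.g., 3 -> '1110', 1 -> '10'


Encode each number as n ones followed by a terminating 0:
  4 -> 11110 (5 bits)
  12 -> 1111111111110 (13 bits)
  4 -> 11110 (5 bits)
  4 -> 11110 (5 bits)
Total length = 5 + 13 + 5 + 5 = 28 bits.

Unary([4, 12, 4, 4]) = 1111011111111111101111011110 (28 bits)


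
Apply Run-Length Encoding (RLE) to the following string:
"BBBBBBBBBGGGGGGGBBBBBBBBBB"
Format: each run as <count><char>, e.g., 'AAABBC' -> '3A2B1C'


Scanning runs left to right:
  i=0: run of 'B' x 9 -> '9B'
  i=9: run of 'G' x 7 -> '7G'
  i=16: run of 'B' x 10 -> '10B'

RLE = 9B7G10B


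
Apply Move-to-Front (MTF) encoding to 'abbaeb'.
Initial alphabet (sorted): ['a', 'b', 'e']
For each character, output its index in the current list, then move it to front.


MTF encoding:
'a': index 0 in ['a', 'b', 'e'] -> ['a', 'b', 'e']
'b': index 1 in ['a', 'b', 'e'] -> ['b', 'a', 'e']
'b': index 0 in ['b', 'a', 'e'] -> ['b', 'a', 'e']
'a': index 1 in ['b', 'a', 'e'] -> ['a', 'b', 'e']
'e': index 2 in ['a', 'b', 'e'] -> ['e', 'a', 'b']
'b': index 2 in ['e', 'a', 'b'] -> ['b', 'e', 'a']


Output: [0, 1, 0, 1, 2, 2]


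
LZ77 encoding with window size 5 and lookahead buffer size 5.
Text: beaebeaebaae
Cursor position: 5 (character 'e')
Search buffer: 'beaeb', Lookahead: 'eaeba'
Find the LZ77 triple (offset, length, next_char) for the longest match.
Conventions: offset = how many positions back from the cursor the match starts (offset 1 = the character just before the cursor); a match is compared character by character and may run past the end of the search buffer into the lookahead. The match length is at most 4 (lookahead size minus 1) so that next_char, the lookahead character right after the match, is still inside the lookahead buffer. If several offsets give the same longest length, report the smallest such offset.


Try each offset into the search buffer:
  offset=1 (pos 4, char 'b'): match length 0
  offset=2 (pos 3, char 'e'): match length 1
  offset=3 (pos 2, char 'a'): match length 0
  offset=4 (pos 1, char 'e'): match length 4
  offset=5 (pos 0, char 'b'): match length 0
Longest match has length 4 at offset 4.
next_char = character at position 5 + 4 = 9 -> 'a'

Best match: offset=4, length=4 (matching 'eaeb' starting at position 1)
LZ77 triple: (4, 4, 'a')


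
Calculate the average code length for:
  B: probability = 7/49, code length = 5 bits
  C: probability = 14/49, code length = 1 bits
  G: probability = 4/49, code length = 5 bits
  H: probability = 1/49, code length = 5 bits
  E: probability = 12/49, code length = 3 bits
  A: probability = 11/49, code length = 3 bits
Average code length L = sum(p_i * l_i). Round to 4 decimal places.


Weighted contributions p_i * l_i:
  B: (7/49) * 5 = 35/49
  C: (14/49) * 1 = 14/49
  G: (4/49) * 5 = 20/49
  H: (1/49) * 5 = 5/49
  E: (12/49) * 3 = 36/49
  A: (11/49) * 3 = 33/49
Sum = (35 + 14 + 20 + 5 + 36 + 33)/49 = 143/49

L = 143/49 = 2.9184 bits/symbol


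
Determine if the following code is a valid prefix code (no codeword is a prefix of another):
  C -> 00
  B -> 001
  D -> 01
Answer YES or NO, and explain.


Checking each pair (does one codeword prefix another?):
  C='00' vs B='001': prefix -- VIOLATION

NO -- this is NOT a valid prefix code. C (00) is a prefix of B (001).


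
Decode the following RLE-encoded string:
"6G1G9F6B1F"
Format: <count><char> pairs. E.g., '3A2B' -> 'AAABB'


Expanding each <count><char> pair:
  6G -> 'GGGGGG'
  1G -> 'G'
  9F -> 'FFFFFFFFF'
  6B -> 'BBBBBB'
  1F -> 'F'

Decoded = GGGGGGGFFFFFFFFFBBBBBBF


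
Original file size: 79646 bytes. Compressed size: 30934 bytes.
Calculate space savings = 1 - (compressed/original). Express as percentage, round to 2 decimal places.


ratio = compressed/original = 30934/79646 = 0.388394
savings = 1 - ratio = 1 - 0.388394 = 0.611606
as a percentage: 0.611606 * 100 = 61.16%

Space savings = 1 - 30934/79646 = 61.16%


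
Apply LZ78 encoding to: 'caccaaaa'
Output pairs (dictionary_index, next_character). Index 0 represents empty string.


LZ78 encoding steps:
Dictionary: {0: ''}
Step 1: w='' (idx 0), next='c' -> output (0, 'c'), add 'c' as idx 1
Step 2: w='' (idx 0), next='a' -> output (0, 'a'), add 'a' as idx 2
Step 3: w='c' (idx 1), next='c' -> output (1, 'c'), add 'cc' as idx 3
Step 4: w='a' (idx 2), next='a' -> output (2, 'a'), add 'aa' as idx 4
Step 5: w='aa' (idx 4), end of input -> output (4, '')


Encoded: [(0, 'c'), (0, 'a'), (1, 'c'), (2, 'a'), (4, '')]


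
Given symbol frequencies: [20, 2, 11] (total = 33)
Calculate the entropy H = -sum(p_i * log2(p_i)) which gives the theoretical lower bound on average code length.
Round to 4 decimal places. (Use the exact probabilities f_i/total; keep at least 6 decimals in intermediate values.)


Per-symbol terms -p_i * log2(p_i) with p_i = f_i/33:
  p = 20/33 = 0.606061: log2(p) = -0.722466, -p*log2(p) = 0.437858
  p = 2/33 = 0.060606: log2(p) = -4.044394, -p*log2(p) = 0.245115
  p = 11/33 = 0.333333: log2(p) = -1.584963, -p*log2(p) = 0.528321
H = 0.437858 + 0.245115 + 0.528321 = 1.211294

H = 1.2113 bits/symbol


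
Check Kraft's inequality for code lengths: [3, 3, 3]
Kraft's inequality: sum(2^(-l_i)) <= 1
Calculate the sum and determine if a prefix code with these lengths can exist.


Sum = 2^(-3) + 2^(-3) + 2^(-3)
    = 0.125 + 0.125 + 0.125
    = 3/8 = 0.375
Since 0.375 <= 1, Kraft's inequality IS satisfied.
A prefix code with these lengths CAN exist.

Kraft sum = 0.375. Satisfied.


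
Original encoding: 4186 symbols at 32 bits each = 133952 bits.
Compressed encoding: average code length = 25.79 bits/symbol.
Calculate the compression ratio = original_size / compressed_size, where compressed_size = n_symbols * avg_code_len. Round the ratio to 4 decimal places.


original_size = n_symbols * orig_bits = 4186 * 32 = 133952 bits
compressed_size = n_symbols * avg_code_len = 4186 * 25.79 = 107956.94 bits
ratio = original_size / compressed_size = 133952 / 107956.94 = 1.2408

Compression ratio = 1.2408


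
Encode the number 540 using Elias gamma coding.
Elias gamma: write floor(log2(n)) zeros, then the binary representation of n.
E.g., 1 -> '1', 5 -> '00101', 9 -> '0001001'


num_bits = floor(log2(540)) + 1 = 10
leading_zeros = num_bits - 1 = 9
binary(540) = 1000011100

Elias gamma(540) = '000000000' + '1000011100' = 0000000001000011100 (19 bits)


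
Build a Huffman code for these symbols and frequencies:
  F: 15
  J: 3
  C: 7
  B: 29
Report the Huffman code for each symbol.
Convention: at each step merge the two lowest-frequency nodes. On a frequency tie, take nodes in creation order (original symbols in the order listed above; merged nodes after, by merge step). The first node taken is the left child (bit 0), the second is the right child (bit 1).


Huffman tree construction:
Step 1: Merge J(3) + C(7) = 10
Step 2: Merge (J+C)(10) + F(15) = 25
Step 3: Merge ((J+C)+F)(25) + B(29) = 54
Read each symbol's code off the tree from the root (left child = 0, right child = 1).

Codes:
  F: 01 (length 2)
  J: 000 (length 3)
  C: 001 (length 3)
  B: 1 (length 1)
Average code length: 89/54 = 1.6481 bits/symbol


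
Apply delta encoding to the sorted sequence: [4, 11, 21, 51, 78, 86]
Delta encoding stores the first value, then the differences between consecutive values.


First value: 4
Deltas:
  11 - 4 = 7
  21 - 11 = 10
  51 - 21 = 30
  78 - 51 = 27
  86 - 78 = 8


Delta encoded: [4, 7, 10, 30, 27, 8]


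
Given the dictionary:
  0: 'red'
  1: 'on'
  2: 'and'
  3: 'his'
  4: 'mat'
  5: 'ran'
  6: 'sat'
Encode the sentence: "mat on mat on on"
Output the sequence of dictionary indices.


Look up each word in the dictionary:
  'mat' -> 4
  'on' -> 1
  'mat' -> 4
  'on' -> 1
  'on' -> 1

Encoded: [4, 1, 4, 1, 1]


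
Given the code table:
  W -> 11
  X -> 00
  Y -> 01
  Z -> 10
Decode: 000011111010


Decoding:
00 -> X
00 -> X
11 -> W
11 -> W
10 -> Z
10 -> Z


Result: XXWWZZ


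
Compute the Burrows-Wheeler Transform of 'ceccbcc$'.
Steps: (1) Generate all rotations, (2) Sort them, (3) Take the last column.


Rotations (sorted):
  0: $ceccbcc -> last char: c
  1: bcc$cecc -> last char: c
  2: c$ceccbc -> last char: c
  3: cbcc$cec -> last char: c
  4: cc$ceccb -> last char: b
  5: ccbcc$ce -> last char: e
  6: ceccbcc$ -> last char: $
  7: eccbcc$c -> last char: c


BWT = ccccbe$c


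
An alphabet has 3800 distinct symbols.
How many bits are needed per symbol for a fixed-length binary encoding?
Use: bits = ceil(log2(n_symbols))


log2(3800) = 11.8918
Bracket: 2^11 = 2048 < 3800 <= 2^12 = 4096
So ceil(log2(3800)) = 12

bits = ceil(log2(3800)) = ceil(11.8918) = 12 bits


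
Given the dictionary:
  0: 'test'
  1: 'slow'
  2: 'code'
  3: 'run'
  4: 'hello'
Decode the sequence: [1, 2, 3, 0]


Look up each index in the dictionary:
  1 -> 'slow'
  2 -> 'code'
  3 -> 'run'
  0 -> 'test'

Decoded: "slow code run test"


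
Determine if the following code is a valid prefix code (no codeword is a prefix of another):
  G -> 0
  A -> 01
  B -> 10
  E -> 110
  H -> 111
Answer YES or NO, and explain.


Checking each pair (does one codeword prefix another?):
  G='0' vs A='01': prefix -- VIOLATION

NO -- this is NOT a valid prefix code. G (0) is a prefix of A (01).


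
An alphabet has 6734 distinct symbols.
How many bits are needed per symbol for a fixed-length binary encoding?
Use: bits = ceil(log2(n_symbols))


log2(6734) = 12.7172
Bracket: 2^12 = 4096 < 6734 <= 2^13 = 8192
So ceil(log2(6734)) = 13

bits = ceil(log2(6734)) = ceil(12.7172) = 13 bits


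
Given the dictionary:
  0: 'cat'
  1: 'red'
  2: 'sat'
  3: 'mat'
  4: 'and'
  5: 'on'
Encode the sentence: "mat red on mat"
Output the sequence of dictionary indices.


Look up each word in the dictionary:
  'mat' -> 3
  'red' -> 1
  'on' -> 5
  'mat' -> 3

Encoded: [3, 1, 5, 3]


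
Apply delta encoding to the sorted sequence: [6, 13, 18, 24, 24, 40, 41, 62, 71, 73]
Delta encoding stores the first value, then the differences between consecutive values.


First value: 6
Deltas:
  13 - 6 = 7
  18 - 13 = 5
  24 - 18 = 6
  24 - 24 = 0
  40 - 24 = 16
  41 - 40 = 1
  62 - 41 = 21
  71 - 62 = 9
  73 - 71 = 2


Delta encoded: [6, 7, 5, 6, 0, 16, 1, 21, 9, 2]


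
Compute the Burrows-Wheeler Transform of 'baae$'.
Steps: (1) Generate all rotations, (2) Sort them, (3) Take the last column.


Rotations (sorted):
  0: $baae -> last char: e
  1: aae$b -> last char: b
  2: ae$ba -> last char: a
  3: baae$ -> last char: $
  4: e$baa -> last char: a


BWT = eba$a


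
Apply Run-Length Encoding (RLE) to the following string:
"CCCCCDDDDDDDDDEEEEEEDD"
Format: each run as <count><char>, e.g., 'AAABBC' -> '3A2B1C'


Scanning runs left to right:
  i=0: run of 'C' x 5 -> '5C'
  i=5: run of 'D' x 9 -> '9D'
  i=14: run of 'E' x 6 -> '6E'
  i=20: run of 'D' x 2 -> '2D'

RLE = 5C9D6E2D


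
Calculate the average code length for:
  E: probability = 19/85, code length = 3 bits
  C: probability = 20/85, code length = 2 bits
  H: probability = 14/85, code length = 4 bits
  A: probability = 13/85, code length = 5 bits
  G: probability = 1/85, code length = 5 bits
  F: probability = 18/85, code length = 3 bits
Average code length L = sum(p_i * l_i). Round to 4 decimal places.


Weighted contributions p_i * l_i:
  E: (19/85) * 3 = 57/85
  C: (20/85) * 2 = 40/85
  H: (14/85) * 4 = 56/85
  A: (13/85) * 5 = 65/85
  G: (1/85) * 5 = 5/85
  F: (18/85) * 3 = 54/85
Sum = (57 + 40 + 56 + 65 + 5 + 54)/85 = 277/85

L = 277/85 = 3.2588 bits/symbol


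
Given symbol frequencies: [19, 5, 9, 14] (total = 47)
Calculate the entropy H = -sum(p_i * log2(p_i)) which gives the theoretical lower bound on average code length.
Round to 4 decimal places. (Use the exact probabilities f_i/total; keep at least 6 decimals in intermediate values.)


Per-symbol terms -p_i * log2(p_i) with p_i = f_i/47:
  p = 19/47 = 0.404255: log2(p) = -1.306661, -p*log2(p) = 0.528225
  p = 5/47 = 0.106383: log2(p) = -3.232661, -p*log2(p) = 0.343900
  p = 9/47 = 0.191489: log2(p) = -2.384664, -p*log2(p) = 0.456638
  p = 14/47 = 0.297872: log2(p) = -1.747234, -p*log2(p) = 0.520453
H = 0.528225 + 0.343900 + 0.456638 + 0.520453 = 1.849216

H = 1.8492 bits/symbol


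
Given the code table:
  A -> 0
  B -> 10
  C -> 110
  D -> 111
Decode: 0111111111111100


Decoding:
0 -> A
111 -> D
111 -> D
111 -> D
111 -> D
10 -> B
0 -> A


Result: ADDDDBA


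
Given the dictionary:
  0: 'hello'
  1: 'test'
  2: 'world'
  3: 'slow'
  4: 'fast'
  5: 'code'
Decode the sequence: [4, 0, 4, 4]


Look up each index in the dictionary:
  4 -> 'fast'
  0 -> 'hello'
  4 -> 'fast'
  4 -> 'fast'

Decoded: "fast hello fast fast"


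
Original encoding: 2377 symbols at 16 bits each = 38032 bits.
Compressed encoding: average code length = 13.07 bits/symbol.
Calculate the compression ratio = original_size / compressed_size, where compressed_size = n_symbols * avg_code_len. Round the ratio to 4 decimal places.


original_size = n_symbols * orig_bits = 2377 * 16 = 38032 bits
compressed_size = n_symbols * avg_code_len = 2377 * 13.07 = 31067.39 bits
ratio = original_size / compressed_size = 38032 / 31067.39 = 1.2242

Compression ratio = 1.2242


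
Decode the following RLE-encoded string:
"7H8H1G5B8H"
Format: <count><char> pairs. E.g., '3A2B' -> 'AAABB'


Expanding each <count><char> pair:
  7H -> 'HHHHHHH'
  8H -> 'HHHHHHHH'
  1G -> 'G'
  5B -> 'BBBBB'
  8H -> 'HHHHHHHH'

Decoded = HHHHHHHHHHHHHHHGBBBBBHHHHHHHH


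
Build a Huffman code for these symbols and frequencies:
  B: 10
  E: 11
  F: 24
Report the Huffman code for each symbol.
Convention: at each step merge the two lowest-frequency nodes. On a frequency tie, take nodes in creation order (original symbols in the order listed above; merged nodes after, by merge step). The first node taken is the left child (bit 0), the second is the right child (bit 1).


Huffman tree construction:
Step 1: Merge B(10) + E(11) = 21
Step 2: Merge (B+E)(21) + F(24) = 45
Read each symbol's code off the tree from the root (left child = 0, right child = 1).

Codes:
  B: 00 (length 2)
  E: 01 (length 2)
  F: 1 (length 1)
Average code length: 66/45 = 1.4667 bits/symbol


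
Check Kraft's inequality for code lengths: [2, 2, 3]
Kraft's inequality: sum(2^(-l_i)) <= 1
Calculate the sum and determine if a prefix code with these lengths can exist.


Sum = 2^(-2) + 2^(-2) + 2^(-3)
    = 0.25 + 0.25 + 0.125
    = 5/8 = 0.625
Since 0.625 <= 1, Kraft's inequality IS satisfied.
A prefix code with these lengths CAN exist.

Kraft sum = 0.625. Satisfied.


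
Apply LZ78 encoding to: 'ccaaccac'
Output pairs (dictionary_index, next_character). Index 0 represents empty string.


LZ78 encoding steps:
Dictionary: {0: ''}
Step 1: w='' (idx 0), next='c' -> output (0, 'c'), add 'c' as idx 1
Step 2: w='c' (idx 1), next='a' -> output (1, 'a'), add 'ca' as idx 2
Step 3: w='' (idx 0), next='a' -> output (0, 'a'), add 'a' as idx 3
Step 4: w='c' (idx 1), next='c' -> output (1, 'c'), add 'cc' as idx 4
Step 5: w='a' (idx 3), next='c' -> output (3, 'c'), add 'ac' as idx 5


Encoded: [(0, 'c'), (1, 'a'), (0, 'a'), (1, 'c'), (3, 'c')]


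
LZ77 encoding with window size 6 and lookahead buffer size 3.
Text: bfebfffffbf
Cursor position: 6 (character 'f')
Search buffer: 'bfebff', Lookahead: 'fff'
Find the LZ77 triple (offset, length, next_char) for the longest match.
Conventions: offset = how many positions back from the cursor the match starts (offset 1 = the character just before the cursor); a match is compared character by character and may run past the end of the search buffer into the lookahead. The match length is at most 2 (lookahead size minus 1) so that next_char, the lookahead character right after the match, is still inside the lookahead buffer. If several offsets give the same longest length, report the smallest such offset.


Try each offset into the search buffer:
  offset=1 (pos 5, char 'f'): match length 2
  offset=2 (pos 4, char 'f'): match length 2
  offset=3 (pos 3, char 'b'): match length 0
  offset=4 (pos 2, char 'e'): match length 0
  offset=5 (pos 1, char 'f'): match length 1
  offset=6 (pos 0, char 'b'): match length 0
Longest match has length 2, found at offsets 1, 2; take the smallest, offset 1.
next_char = character at position 6 + 2 = 8 -> 'f'

Best match: offset=1, length=2 (matching 'ff' starting at position 5)
LZ77 triple: (1, 2, 'f')


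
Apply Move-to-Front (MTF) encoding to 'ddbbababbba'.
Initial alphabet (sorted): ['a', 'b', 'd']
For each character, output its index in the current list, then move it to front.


MTF encoding:
'd': index 2 in ['a', 'b', 'd'] -> ['d', 'a', 'b']
'd': index 0 in ['d', 'a', 'b'] -> ['d', 'a', 'b']
'b': index 2 in ['d', 'a', 'b'] -> ['b', 'd', 'a']
'b': index 0 in ['b', 'd', 'a'] -> ['b', 'd', 'a']
'a': index 2 in ['b', 'd', 'a'] -> ['a', 'b', 'd']
'b': index 1 in ['a', 'b', 'd'] -> ['b', 'a', 'd']
'a': index 1 in ['b', 'a', 'd'] -> ['a', 'b', 'd']
'b': index 1 in ['a', 'b', 'd'] -> ['b', 'a', 'd']
'b': index 0 in ['b', 'a', 'd'] -> ['b', 'a', 'd']
'b': index 0 in ['b', 'a', 'd'] -> ['b', 'a', 'd']
'a': index 1 in ['b', 'a', 'd'] -> ['a', 'b', 'd']


Output: [2, 0, 2, 0, 2, 1, 1, 1, 0, 0, 1]


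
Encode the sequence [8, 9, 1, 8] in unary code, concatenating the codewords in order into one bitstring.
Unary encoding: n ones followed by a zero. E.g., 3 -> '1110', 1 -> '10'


Encode each number as n ones followed by a terminating 0:
  8 -> 111111110 (9 bits)
  9 -> 1111111110 (10 bits)
  1 -> 10 (2 bits)
  8 -> 111111110 (9 bits)
Total length = 9 + 10 + 2 + 9 = 30 bits.

Unary([8, 9, 1, 8]) = 111111110111111111010111111110 (30 bits)


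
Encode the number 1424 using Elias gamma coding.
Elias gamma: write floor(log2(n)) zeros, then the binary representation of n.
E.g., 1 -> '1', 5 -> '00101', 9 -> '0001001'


num_bits = floor(log2(1424)) + 1 = 11
leading_zeros = num_bits - 1 = 10
binary(1424) = 10110010000

Elias gamma(1424) = '0000000000' + '10110010000' = 000000000010110010000 (21 bits)


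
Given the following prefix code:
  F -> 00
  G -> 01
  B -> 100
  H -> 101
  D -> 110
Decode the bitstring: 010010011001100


Decoding step by step:
Bits 01 -> G
Bits 00 -> F
Bits 100 -> B
Bits 110 -> D
Bits 01 -> G
Bits 100 -> B


Decoded message: GFBDGB


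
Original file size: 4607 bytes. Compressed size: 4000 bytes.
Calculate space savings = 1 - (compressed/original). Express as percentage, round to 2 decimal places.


ratio = compressed/original = 4000/4607 = 0.868244
savings = 1 - ratio = 1 - 0.868244 = 0.131756
as a percentage: 0.131756 * 100 = 13.18%

Space savings = 1 - 4000/4607 = 13.18%


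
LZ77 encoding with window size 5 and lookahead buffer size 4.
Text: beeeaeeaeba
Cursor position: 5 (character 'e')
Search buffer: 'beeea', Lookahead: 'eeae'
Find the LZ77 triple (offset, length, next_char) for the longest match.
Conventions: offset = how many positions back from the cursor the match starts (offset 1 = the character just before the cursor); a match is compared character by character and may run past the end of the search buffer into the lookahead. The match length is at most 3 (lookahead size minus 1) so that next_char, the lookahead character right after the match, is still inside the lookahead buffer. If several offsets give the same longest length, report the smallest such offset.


Try each offset into the search buffer:
  offset=1 (pos 4, char 'a'): match length 0
  offset=2 (pos 3, char 'e'): match length 1
  offset=3 (pos 2, char 'e'): match length 3
  offset=4 (pos 1, char 'e'): match length 2
  offset=5 (pos 0, char 'b'): match length 0
Longest match has length 3 at offset 3.
next_char = character at position 5 + 3 = 8 -> 'e'

Best match: offset=3, length=3 (matching 'eea' starting at position 2)
LZ77 triple: (3, 3, 'e')


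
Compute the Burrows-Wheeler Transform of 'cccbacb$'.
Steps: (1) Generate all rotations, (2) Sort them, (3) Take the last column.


Rotations (sorted):
  0: $cccbacb -> last char: b
  1: acb$cccb -> last char: b
  2: b$cccbac -> last char: c
  3: bacb$ccc -> last char: c
  4: cb$cccba -> last char: a
  5: cbacb$cc -> last char: c
  6: ccbacb$c -> last char: c
  7: cccbacb$ -> last char: $


BWT = bbccacc$


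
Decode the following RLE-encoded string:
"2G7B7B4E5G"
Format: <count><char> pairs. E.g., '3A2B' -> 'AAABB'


Expanding each <count><char> pair:
  2G -> 'GG'
  7B -> 'BBBBBBB'
  7B -> 'BBBBBBB'
  4E -> 'EEEE'
  5G -> 'GGGGG'

Decoded = GGBBBBBBBBBBBBBBEEEEGGGGG


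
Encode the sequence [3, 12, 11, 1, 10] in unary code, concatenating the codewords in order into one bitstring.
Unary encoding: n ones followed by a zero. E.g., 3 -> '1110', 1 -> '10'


Encode each number as n ones followed by a terminating 0:
  3 -> 1110 (4 bits)
  12 -> 1111111111110 (13 bits)
  11 -> 111111111110 (12 bits)
  1 -> 10 (2 bits)
  10 -> 11111111110 (11 bits)
Total length = 4 + 13 + 12 + 2 + 11 = 42 bits.

Unary([3, 12, 11, 1, 10]) = 111011111111111101111111111101011111111110 (42 bits)


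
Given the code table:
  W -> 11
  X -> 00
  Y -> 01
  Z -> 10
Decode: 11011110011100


Decoding:
11 -> W
01 -> Y
11 -> W
10 -> Z
01 -> Y
11 -> W
00 -> X


Result: WYWZYWX


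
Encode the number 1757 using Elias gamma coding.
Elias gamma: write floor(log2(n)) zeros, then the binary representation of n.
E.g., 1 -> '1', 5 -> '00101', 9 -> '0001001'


num_bits = floor(log2(1757)) + 1 = 11
leading_zeros = num_bits - 1 = 10
binary(1757) = 11011011101

Elias gamma(1757) = '0000000000' + '11011011101' = 000000000011011011101 (21 bits)


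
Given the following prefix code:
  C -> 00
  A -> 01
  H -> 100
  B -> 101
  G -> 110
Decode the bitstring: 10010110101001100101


Decoding step by step:
Bits 100 -> H
Bits 101 -> B
Bits 101 -> B
Bits 01 -> A
Bits 00 -> C
Bits 110 -> G
Bits 01 -> A
Bits 01 -> A


Decoded message: HBBACGAA


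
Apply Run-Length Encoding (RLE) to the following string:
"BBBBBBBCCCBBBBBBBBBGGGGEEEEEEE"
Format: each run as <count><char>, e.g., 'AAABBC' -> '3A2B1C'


Scanning runs left to right:
  i=0: run of 'B' x 7 -> '7B'
  i=7: run of 'C' x 3 -> '3C'
  i=10: run of 'B' x 9 -> '9B'
  i=19: run of 'G' x 4 -> '4G'
  i=23: run of 'E' x 7 -> '7E'

RLE = 7B3C9B4G7E


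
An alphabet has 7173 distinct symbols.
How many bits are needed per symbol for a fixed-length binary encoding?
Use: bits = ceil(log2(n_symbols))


log2(7173) = 12.8084
Bracket: 2^12 = 4096 < 7173 <= 2^13 = 8192
So ceil(log2(7173)) = 13

bits = ceil(log2(7173)) = ceil(12.8084) = 13 bits


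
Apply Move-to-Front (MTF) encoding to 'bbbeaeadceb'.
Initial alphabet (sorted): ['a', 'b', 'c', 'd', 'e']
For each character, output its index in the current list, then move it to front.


MTF encoding:
'b': index 1 in ['a', 'b', 'c', 'd', 'e'] -> ['b', 'a', 'c', 'd', 'e']
'b': index 0 in ['b', 'a', 'c', 'd', 'e'] -> ['b', 'a', 'c', 'd', 'e']
'b': index 0 in ['b', 'a', 'c', 'd', 'e'] -> ['b', 'a', 'c', 'd', 'e']
'e': index 4 in ['b', 'a', 'c', 'd', 'e'] -> ['e', 'b', 'a', 'c', 'd']
'a': index 2 in ['e', 'b', 'a', 'c', 'd'] -> ['a', 'e', 'b', 'c', 'd']
'e': index 1 in ['a', 'e', 'b', 'c', 'd'] -> ['e', 'a', 'b', 'c', 'd']
'a': index 1 in ['e', 'a', 'b', 'c', 'd'] -> ['a', 'e', 'b', 'c', 'd']
'd': index 4 in ['a', 'e', 'b', 'c', 'd'] -> ['d', 'a', 'e', 'b', 'c']
'c': index 4 in ['d', 'a', 'e', 'b', 'c'] -> ['c', 'd', 'a', 'e', 'b']
'e': index 3 in ['c', 'd', 'a', 'e', 'b'] -> ['e', 'c', 'd', 'a', 'b']
'b': index 4 in ['e', 'c', 'd', 'a', 'b'] -> ['b', 'e', 'c', 'd', 'a']


Output: [1, 0, 0, 4, 2, 1, 1, 4, 4, 3, 4]


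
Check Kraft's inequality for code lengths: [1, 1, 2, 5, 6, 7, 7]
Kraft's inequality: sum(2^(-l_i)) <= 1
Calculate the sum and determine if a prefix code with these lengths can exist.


Sum = 2^(-1) + 2^(-1) + 2^(-2) + 2^(-5) + 2^(-6) + 2^(-7) + 2^(-7)
    = 0.5 + 0.5 + 0.25 + 0.03125 + 0.015625 + 0.0078125 + 0.0078125
    = 168/128 = 1.3125
Since 1.3125 > 1, Kraft's inequality is NOT satisfied.
A prefix code with these lengths CANNOT exist.

Kraft sum = 1.3125. Not satisfied.


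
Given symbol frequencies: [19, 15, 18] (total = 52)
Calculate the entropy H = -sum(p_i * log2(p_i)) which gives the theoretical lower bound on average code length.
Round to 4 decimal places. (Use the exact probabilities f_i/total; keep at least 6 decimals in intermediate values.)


Per-symbol terms -p_i * log2(p_i) with p_i = f_i/52:
  p = 19/52 = 0.365385: log2(p) = -1.452512, -p*log2(p) = 0.530726
  p = 15/52 = 0.288462: log2(p) = -1.793549, -p*log2(p) = 0.517370
  p = 18/52 = 0.346154: log2(p) = -1.530515, -p*log2(p) = 0.529794
H = 0.530726 + 0.517370 + 0.529794 = 1.577890

H = 1.5779 bits/symbol


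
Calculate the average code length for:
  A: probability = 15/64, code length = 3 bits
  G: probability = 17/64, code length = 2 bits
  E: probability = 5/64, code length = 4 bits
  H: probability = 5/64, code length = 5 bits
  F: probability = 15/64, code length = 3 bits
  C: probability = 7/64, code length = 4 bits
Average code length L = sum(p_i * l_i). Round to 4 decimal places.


Weighted contributions p_i * l_i:
  A: (15/64) * 3 = 45/64
  G: (17/64) * 2 = 34/64
  E: (5/64) * 4 = 20/64
  H: (5/64) * 5 = 25/64
  F: (15/64) * 3 = 45/64
  C: (7/64) * 4 = 28/64
Sum = (45 + 34 + 20 + 25 + 45 + 28)/64 = 197/64

L = 197/64 = 3.0781 bits/symbol


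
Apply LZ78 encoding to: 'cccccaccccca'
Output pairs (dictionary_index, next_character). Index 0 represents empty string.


LZ78 encoding steps:
Dictionary: {0: ''}
Step 1: w='' (idx 0), next='c' -> output (0, 'c'), add 'c' as idx 1
Step 2: w='c' (idx 1), next='c' -> output (1, 'c'), add 'cc' as idx 2
Step 3: w='cc' (idx 2), next='a' -> output (2, 'a'), add 'cca' as idx 3
Step 4: w='cc' (idx 2), next='c' -> output (2, 'c'), add 'ccc' as idx 4
Step 5: w='cca' (idx 3), end of input -> output (3, '')


Encoded: [(0, 'c'), (1, 'c'), (2, 'a'), (2, 'c'), (3, '')]


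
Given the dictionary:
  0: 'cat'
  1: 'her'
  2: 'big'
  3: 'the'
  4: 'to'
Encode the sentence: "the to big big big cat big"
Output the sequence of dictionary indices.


Look up each word in the dictionary:
  'the' -> 3
  'to' -> 4
  'big' -> 2
  'big' -> 2
  'big' -> 2
  'cat' -> 0
  'big' -> 2

Encoded: [3, 4, 2, 2, 2, 0, 2]


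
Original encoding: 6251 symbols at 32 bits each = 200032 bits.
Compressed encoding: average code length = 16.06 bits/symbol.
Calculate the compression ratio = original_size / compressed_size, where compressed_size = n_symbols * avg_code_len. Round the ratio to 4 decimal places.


original_size = n_symbols * orig_bits = 6251 * 32 = 200032 bits
compressed_size = n_symbols * avg_code_len = 6251 * 16.06 = 100391.06 bits
ratio = original_size / compressed_size = 200032 / 100391.06 = 1.9925

Compression ratio = 1.9925


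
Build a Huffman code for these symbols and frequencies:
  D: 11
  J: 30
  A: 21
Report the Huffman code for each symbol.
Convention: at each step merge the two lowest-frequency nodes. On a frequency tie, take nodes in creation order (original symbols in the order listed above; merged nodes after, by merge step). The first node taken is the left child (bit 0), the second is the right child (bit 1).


Huffman tree construction:
Step 1: Merge D(11) + A(21) = 32
Step 2: Merge J(30) + (D+A)(32) = 62
Read each symbol's code off the tree from the root (left child = 0, right child = 1).

Codes:
  D: 10 (length 2)
  J: 0 (length 1)
  A: 11 (length 2)
Average code length: 94/62 = 1.5161 bits/symbol


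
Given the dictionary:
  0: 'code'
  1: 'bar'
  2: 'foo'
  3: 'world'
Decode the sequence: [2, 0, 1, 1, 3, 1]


Look up each index in the dictionary:
  2 -> 'foo'
  0 -> 'code'
  1 -> 'bar'
  1 -> 'bar'
  3 -> 'world'
  1 -> 'bar'

Decoded: "foo code bar bar world bar"


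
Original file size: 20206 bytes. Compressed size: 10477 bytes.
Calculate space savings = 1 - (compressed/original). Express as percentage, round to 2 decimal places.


ratio = compressed/original = 10477/20206 = 0.518509
savings = 1 - ratio = 1 - 0.518509 = 0.481491
as a percentage: 0.481491 * 100 = 48.15%

Space savings = 1 - 10477/20206 = 48.15%


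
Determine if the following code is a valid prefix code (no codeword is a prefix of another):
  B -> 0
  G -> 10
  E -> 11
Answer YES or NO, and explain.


Checking each pair (does one codeword prefix another?):
  B='0' vs G='10': no prefix
  B='0' vs E='11': no prefix
  G='10' vs B='0': no prefix
  G='10' vs E='11': no prefix
  E='11' vs B='0': no prefix
  E='11' vs G='10': no prefix
No violation found over all pairs.

YES -- this is a valid prefix code. No codeword is a prefix of any other codeword.


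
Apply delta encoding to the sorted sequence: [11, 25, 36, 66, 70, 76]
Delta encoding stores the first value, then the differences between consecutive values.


First value: 11
Deltas:
  25 - 11 = 14
  36 - 25 = 11
  66 - 36 = 30
  70 - 66 = 4
  76 - 70 = 6


Delta encoded: [11, 14, 11, 30, 4, 6]


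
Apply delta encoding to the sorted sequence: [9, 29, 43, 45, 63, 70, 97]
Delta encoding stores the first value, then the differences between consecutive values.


First value: 9
Deltas:
  29 - 9 = 20
  43 - 29 = 14
  45 - 43 = 2
  63 - 45 = 18
  70 - 63 = 7
  97 - 70 = 27


Delta encoded: [9, 20, 14, 2, 18, 7, 27]


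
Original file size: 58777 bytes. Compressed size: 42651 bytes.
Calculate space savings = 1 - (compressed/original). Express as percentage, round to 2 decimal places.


ratio = compressed/original = 42651/58777 = 0.725641
savings = 1 - ratio = 1 - 0.725641 = 0.274359
as a percentage: 0.274359 * 100 = 27.44%

Space savings = 1 - 42651/58777 = 27.44%


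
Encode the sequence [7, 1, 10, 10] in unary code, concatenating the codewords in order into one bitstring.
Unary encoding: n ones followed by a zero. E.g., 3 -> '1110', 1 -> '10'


Encode each number as n ones followed by a terminating 0:
  7 -> 11111110 (8 bits)
  1 -> 10 (2 bits)
  10 -> 11111111110 (11 bits)
  10 -> 11111111110 (11 bits)
Total length = 8 + 2 + 11 + 11 = 32 bits.

Unary([7, 1, 10, 10]) = 11111110101111111111011111111110 (32 bits)


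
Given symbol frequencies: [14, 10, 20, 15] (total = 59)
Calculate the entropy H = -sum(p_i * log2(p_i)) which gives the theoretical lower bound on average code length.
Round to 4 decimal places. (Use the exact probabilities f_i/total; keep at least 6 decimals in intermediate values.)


Per-symbol terms -p_i * log2(p_i) with p_i = f_i/59:
  p = 14/59 = 0.237288: log2(p) = -2.075288, -p*log2(p) = 0.492441
  p = 10/59 = 0.169492: log2(p) = -2.560715, -p*log2(p) = 0.434019
  p = 20/59 = 0.338983: log2(p) = -1.560715, -p*log2(p) = 0.529056
  p = 15/59 = 0.254237: log2(p) = -1.975752, -p*log2(p) = 0.502310
H = 0.492441 + 0.434019 + 0.529056 + 0.502310 = 1.957826

H = 1.9578 bits/symbol


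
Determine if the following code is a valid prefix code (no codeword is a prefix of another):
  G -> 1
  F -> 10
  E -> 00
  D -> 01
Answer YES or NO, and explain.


Checking each pair (does one codeword prefix another?):
  G='1' vs F='10': prefix -- VIOLATION

NO -- this is NOT a valid prefix code. G (1) is a prefix of F (10).


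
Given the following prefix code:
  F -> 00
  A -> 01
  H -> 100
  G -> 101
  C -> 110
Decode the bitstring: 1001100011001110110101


Decoding step by step:
Bits 100 -> H
Bits 110 -> C
Bits 00 -> F
Bits 110 -> C
Bits 01 -> A
Bits 110 -> C
Bits 110 -> C
Bits 101 -> G


Decoded message: HCFCACCG


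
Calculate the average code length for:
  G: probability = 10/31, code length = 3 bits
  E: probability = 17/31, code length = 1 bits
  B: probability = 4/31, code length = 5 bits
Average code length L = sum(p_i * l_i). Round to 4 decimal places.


Weighted contributions p_i * l_i:
  G: (10/31) * 3 = 30/31
  E: (17/31) * 1 = 17/31
  B: (4/31) * 5 = 20/31
Sum = (30 + 17 + 20)/31 = 67/31

L = 67/31 = 2.1613 bits/symbol


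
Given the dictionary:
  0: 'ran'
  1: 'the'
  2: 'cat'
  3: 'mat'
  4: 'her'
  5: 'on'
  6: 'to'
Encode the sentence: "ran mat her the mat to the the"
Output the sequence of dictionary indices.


Look up each word in the dictionary:
  'ran' -> 0
  'mat' -> 3
  'her' -> 4
  'the' -> 1
  'mat' -> 3
  'to' -> 6
  'the' -> 1
  'the' -> 1

Encoded: [0, 3, 4, 1, 3, 6, 1, 1]


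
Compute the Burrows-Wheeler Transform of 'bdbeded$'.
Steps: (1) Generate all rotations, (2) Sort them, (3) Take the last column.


Rotations (sorted):
  0: $bdbeded -> last char: d
  1: bdbeded$ -> last char: $
  2: beded$bd -> last char: d
  3: d$bdbede -> last char: e
  4: dbeded$b -> last char: b
  5: ded$bdbe -> last char: e
  6: ed$bdbed -> last char: d
  7: eded$bdb -> last char: b


BWT = d$debedb


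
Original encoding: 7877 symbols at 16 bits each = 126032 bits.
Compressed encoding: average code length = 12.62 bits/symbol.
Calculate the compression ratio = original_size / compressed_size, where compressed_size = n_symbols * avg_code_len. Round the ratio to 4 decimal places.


original_size = n_symbols * orig_bits = 7877 * 16 = 126032 bits
compressed_size = n_symbols * avg_code_len = 7877 * 12.62 = 99407.74 bits
ratio = original_size / compressed_size = 126032 / 99407.74 = 1.2678

Compression ratio = 1.2678
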